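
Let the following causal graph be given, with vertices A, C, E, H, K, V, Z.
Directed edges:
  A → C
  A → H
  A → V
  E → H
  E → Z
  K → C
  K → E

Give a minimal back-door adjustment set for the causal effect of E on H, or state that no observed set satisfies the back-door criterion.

desc(E)\{E}={H,Z}; candidates ⊆ {A,C,K,V}.
∅: E⊥H given ∅ in G with E→· removed — back-door holds.

E→H: minimal back-door set ∅.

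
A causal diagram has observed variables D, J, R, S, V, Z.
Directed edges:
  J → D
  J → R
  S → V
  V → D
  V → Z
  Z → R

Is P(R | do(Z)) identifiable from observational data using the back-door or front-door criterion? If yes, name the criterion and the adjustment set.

P(R|do(Z)): backdoor, adjust for ∅.

desc(Z)\{Z}={R}; candidates ⊆ {D,J,S,V}.
∅: Z⊥R given ∅ in G with Z→· removed — back-door holds.
P(R|do(Z)) = P(R|Z) — no adjustment needed.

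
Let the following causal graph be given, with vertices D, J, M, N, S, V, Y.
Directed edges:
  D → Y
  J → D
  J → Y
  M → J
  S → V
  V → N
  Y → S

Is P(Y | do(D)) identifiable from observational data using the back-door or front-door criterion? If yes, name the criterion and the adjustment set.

desc(D)\{D}={N,S,V,Y}; candidates ⊆ {J,M}.
size 0: {}; under {} D still reaches {J,M,N,S,V,Y} ∋ Y.
{J}: D⊥Y given {J} in G with D→· removed — back-door holds.
P(Y|do(D)) = Σ_{J} P(Y|D,J)·P(J).

P(Y|do(D)): backdoor, adjust for {J}.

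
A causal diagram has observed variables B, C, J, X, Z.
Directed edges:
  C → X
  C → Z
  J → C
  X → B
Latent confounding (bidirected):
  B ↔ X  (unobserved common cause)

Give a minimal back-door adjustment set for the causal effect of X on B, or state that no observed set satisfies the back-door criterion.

desc(X)\{X}={B}; candidates ⊆ {C,J,Z}.
X↔B: latent back-door arc(s) into X.
size 0: {}; under {} X still reaches {B,C,J,Z} ∋ B.
size 1: {C}, {J}, {Z}; under {C} X still reaches {B} ∋ B.
size 2: {C,J}, {C,Z}, {J,Z}; under {C,J} X still reaches {B} ∋ B.
X↔B cannot be blocked by any observed set — no back-door set.

X→B: no observed back-door set.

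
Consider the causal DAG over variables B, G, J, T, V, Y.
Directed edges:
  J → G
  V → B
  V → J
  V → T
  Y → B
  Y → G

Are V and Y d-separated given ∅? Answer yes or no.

Bayes-Ball from V | ∅ reaches {B,G,J,T}.
Y ∉ reach(V|∅) ⇒ V ⊥ Y | ∅.

Yes — V ⊥ Y | ∅.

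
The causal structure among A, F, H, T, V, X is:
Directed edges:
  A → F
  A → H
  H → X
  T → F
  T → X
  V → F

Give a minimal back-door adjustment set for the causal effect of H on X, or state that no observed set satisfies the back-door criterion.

H→X: minimal back-door set ∅.

desc(H)\{H}={X}; candidates ⊆ {A,F,T,V}.
∅: H⊥X given ∅ in G with H→· removed — back-door holds.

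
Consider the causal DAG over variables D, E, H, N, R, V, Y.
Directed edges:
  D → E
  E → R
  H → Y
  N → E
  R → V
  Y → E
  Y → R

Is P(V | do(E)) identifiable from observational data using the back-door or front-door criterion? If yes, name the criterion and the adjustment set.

desc(E)\{E}={R,V}; candidates ⊆ {D,H,N,Y}.
size 0: {}; under {} E still reaches {D,H,N,R,V,Y} ∋ V.
{Y}: E⊥V given {Y} in G with E→· removed — back-door holds.
P(V|do(E)) = Σ_{Y} P(V|E,Y)·P(Y).

P(V|do(E)): backdoor, adjust for {Y}.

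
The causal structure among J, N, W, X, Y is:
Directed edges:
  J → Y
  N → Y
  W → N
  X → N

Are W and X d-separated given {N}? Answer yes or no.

No — W and X are d-connected given {N}.

Bayes-Ball from W | {N} reaches {X}.
X ∈ reach(W|{N}) ⇒ W ⊥̸ X | {N}.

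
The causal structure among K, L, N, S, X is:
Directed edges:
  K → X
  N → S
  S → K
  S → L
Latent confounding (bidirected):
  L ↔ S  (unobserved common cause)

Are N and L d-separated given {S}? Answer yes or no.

No — N and L are d-connected given {S}.

Bayes-Ball from N | {S} reaches {L}.
L ∈ reach(N|{S}) ⇒ N ⊥̸ L | {S}.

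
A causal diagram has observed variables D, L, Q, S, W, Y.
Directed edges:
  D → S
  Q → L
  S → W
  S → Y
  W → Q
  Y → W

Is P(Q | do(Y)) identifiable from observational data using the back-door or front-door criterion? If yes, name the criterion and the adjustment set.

desc(Y)\{Y}={L,Q,W}; candidates ⊆ {D,S}.
size 0: {}; under {} Y still reaches {D,L,Q,S,W} ∋ Q.
{S}: Y⊥Q given {S} in G with Y→· removed — back-door holds.
P(Q|do(Y)) = Σ_{S} P(Q|Y,S)·P(S).

P(Q|do(Y)): backdoor, adjust for {S}.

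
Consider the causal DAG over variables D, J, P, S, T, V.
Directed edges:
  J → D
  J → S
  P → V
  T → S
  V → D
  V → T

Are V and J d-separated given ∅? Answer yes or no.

Bayes-Ball from V | ∅ reaches {D,P,S,T}.
J ∉ reach(V|∅) ⇒ V ⊥ J | ∅.

Yes — V ⊥ J | ∅.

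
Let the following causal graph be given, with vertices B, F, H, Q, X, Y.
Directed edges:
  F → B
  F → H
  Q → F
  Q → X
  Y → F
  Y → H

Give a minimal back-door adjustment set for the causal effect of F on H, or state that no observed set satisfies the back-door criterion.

F→H: minimal back-door set {Y}.

desc(F)\{F}={B,H}; candidates ⊆ {Q,X,Y}.
size 0: {}; under {} F still reaches {H,Q,X,Y} ∋ H.
{Y}: F⊥H given {Y} in G with F→· removed — back-door holds.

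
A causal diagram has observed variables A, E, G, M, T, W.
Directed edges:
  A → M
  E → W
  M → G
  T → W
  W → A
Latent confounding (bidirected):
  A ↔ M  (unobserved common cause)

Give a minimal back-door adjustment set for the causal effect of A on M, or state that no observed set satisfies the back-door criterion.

A→M: no observed back-door set.

desc(A)\{A}={G,M}; candidates ⊆ {E,T,W}.
A↔M: latent back-door arc(s) into A.
size 0: {}; under {} A still reaches {E,G,M,T,W} ∋ M.
size 1: {E}, {T}, {W}; under {E} A still reaches {G,M,T,W} ∋ M.
size 2: {E,T}, {E,W}, {T,W}; under {E,T} A still reaches {G,M,W} ∋ M.
A↔M cannot be blocked by any observed set — no back-door set.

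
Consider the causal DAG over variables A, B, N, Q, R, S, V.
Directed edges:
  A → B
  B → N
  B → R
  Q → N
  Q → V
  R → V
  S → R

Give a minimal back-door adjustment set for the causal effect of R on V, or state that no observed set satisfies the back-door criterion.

R→V: minimal back-door set ∅.

desc(R)\{R}={V}; candidates ⊆ {A,B,N,Q,S}.
∅: R⊥V given ∅ in G with R→· removed — back-door holds.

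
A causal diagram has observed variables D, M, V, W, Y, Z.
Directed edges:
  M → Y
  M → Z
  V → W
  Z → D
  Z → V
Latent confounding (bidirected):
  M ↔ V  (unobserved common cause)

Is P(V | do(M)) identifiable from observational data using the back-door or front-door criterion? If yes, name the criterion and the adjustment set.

desc(M)\{M}={D,V,W,Y,Z}; candidates ⊆ {—}.
M↔V: latent back-door arc(s) into M.
size 0: {}; under {} M still reaches {V,W} ∋ V.
M↔V cannot be blocked by any observed set — no back-door set.
{Z}: (i) intercepts every directed M→V path; (ii) no back-door M→{Z}; (iii) {M} blocks every back-door {Z}→V. Front-door holds.
P(V|do(M)) = Σ_{Z} P(Z|M) Σ_{M'} P(V|Z,M')P(M').

P(V|do(M)): frontdoor, adjust for {Z}.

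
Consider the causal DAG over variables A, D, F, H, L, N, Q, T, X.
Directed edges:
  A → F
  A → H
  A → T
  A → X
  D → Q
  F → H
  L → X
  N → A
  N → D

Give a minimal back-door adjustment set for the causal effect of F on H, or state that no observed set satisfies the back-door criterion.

desc(F)\{F}={H}; candidates ⊆ {A,D,L,N,Q,T,X}.
size 0: {}; under {} F still reaches {A,D,H,N,Q,T,X} ∋ H.
{A}: F⊥H given {A} in G with F→· removed — back-door holds.

F→H: minimal back-door set {A}.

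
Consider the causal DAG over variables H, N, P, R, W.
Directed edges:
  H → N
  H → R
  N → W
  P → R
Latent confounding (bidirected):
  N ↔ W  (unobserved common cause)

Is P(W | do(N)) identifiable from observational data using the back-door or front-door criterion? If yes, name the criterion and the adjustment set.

desc(N)\{N}={W}; candidates ⊆ {H,P,R}.
N↔W: latent back-door arc(s) into N.
size 0: {}; under {} N still reaches {H,R,W} ∋ W.
size 1: {H}, {P}, {R}; under {H} N still reaches {W} ∋ W.
size 2: {H,P}, {H,R}, {P,R}; under {H,P} N still reaches {W} ∋ W.
N↔W cannot be blocked by any observed set — no back-door set.
No mediator lies on a directed N→…→W path.
Neither criterion identifies P(W|do(N)) in this graph.

P(W|do(N)): not identifiable (no BD/FD set).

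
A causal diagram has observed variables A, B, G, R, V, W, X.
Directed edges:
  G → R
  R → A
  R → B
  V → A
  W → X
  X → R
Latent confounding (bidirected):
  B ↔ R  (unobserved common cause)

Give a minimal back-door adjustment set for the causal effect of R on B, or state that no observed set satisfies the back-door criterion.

desc(R)\{R}={A,B}; candidates ⊆ {G,V,W,X}.
R↔B: latent back-door arc(s) into R.
size 0: {}; under {} R still reaches {B,G,W,X} ∋ B.
size 1: {G}, {V}, {W} …(+1); under {G} R still reaches {B,W,X} ∋ B.
size 2: {G,V}, {G,W}, {G,X} …(+3); under {G,V} R still reaches {B,W,X} ∋ B.
R↔B cannot be blocked by any observed set — no back-door set.

R→B: no observed back-door set.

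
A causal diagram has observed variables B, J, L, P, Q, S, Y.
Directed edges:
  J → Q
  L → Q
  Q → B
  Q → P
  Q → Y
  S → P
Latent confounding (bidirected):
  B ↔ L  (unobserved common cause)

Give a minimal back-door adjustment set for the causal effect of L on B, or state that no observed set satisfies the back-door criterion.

L→B: no observed back-door set.

desc(L)\{L}={B,P,Q,Y}; candidates ⊆ {J,S}.
L↔B: latent back-door arc(s) into L.
size 0: {}; under {} L still reaches {B} ∋ B.
size 1: {J}, {S}; under {J} L still reaches {B} ∋ B.
size 2: {J,S}; under {J,S} L still reaches {B} ∋ B.
L↔B cannot be blocked by any observed set — no back-door set.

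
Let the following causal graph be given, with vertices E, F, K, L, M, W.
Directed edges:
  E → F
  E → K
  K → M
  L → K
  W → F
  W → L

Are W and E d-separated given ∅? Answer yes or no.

Yes — W ⊥ E | ∅.

Bayes-Ball from W | ∅ reaches {F,K,L,M}.
E ∉ reach(W|∅) ⇒ W ⊥ E | ∅.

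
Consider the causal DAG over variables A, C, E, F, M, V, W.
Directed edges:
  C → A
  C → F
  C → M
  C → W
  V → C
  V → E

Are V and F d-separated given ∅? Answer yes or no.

No — V and F are d-connected given ∅.

Bayes-Ball from V | ∅ reaches {A,C,E,F,M,W}.
F ∈ reach(V|∅) ⇒ V ⊥̸ F | ∅.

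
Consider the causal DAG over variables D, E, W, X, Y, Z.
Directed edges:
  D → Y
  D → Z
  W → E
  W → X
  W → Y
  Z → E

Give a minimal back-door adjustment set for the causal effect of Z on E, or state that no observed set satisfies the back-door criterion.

Z→E: minimal back-door set ∅.

desc(Z)\{Z}={E}; candidates ⊆ {D,W,X,Y}.
∅: Z⊥E given ∅ in G with Z→· removed — back-door holds.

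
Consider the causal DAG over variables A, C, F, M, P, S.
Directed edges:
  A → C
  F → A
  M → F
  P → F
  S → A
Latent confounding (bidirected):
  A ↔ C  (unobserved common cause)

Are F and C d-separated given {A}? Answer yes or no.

Bayes-Ball from F | {A} reaches {C,M,P,S}.
C ∈ reach(F|{A}) ⇒ F ⊥̸ C | {A}.

No — F and C are d-connected given {A}.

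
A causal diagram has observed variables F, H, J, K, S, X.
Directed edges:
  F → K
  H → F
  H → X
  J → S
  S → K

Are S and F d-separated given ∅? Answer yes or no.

Bayes-Ball from S | ∅ reaches {J,K}.
F ∉ reach(S|∅) ⇒ S ⊥ F | ∅.

Yes — S ⊥ F | ∅.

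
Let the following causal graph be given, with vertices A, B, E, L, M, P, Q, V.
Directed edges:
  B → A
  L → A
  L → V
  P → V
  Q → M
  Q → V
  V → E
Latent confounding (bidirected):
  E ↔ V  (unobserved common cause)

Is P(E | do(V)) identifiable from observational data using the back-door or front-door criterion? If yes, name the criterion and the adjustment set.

P(E|do(V)): not identifiable (no BD/FD set).

desc(V)\{V}={E}; candidates ⊆ {A,B,L,M,P,Q}.
V↔E: latent back-door arc(s) into V.
size 0: {}; under {} V still reaches {A,E,L,M,P,Q} ∋ E.
size 1: {A}, {B}, {L} …(+3); under {A} V still reaches {B,E,L,M,P,Q} ∋ E.
size 2: {A,B}, {A,L}, {A,M} …(+12); under {A,B} V still reaches {E,L,M,P,Q} ∋ E.
V↔E cannot be blocked by any observed set — no back-door set.
No mediator lies on a directed V→…→E path.
Neither criterion identifies P(E|do(V)) in this graph.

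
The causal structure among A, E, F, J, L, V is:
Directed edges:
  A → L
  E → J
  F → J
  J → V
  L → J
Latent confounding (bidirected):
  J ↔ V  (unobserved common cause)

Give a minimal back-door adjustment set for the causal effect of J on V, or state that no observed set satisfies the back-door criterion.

J→V: no observed back-door set.

desc(J)\{J}={V}; candidates ⊆ {A,E,F,L}.
J↔V: latent back-door arc(s) into J.
size 0: {}; under {} J still reaches {A,E,F,L,V} ∋ V.
size 1: {A}, {E}, {F} …(+1); under {A} J still reaches {E,F,L,V} ∋ V.
size 2: {A,E}, {A,F}, {A,L} …(+3); under {A,E} J still reaches {F,L,V} ∋ V.
J↔V cannot be blocked by any observed set — no back-door set.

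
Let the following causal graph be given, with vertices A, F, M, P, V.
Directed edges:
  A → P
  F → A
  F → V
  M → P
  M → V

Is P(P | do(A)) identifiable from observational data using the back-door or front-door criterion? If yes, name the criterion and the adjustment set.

P(P|do(A)): backdoor, adjust for ∅.

desc(A)\{A}={P}; candidates ⊆ {F,M,V}.
∅: A⊥P given ∅ in G with A→· removed — back-door holds.
P(P|do(A)) = P(P|A) — no adjustment needed.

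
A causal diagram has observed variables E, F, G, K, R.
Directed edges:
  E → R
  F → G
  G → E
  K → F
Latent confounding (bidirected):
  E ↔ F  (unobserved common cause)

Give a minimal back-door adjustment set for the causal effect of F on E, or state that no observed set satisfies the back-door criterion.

F→E: no observed back-door set.

desc(F)\{F}={E,G,R}; candidates ⊆ {K}.
F↔E: latent back-door arc(s) into F.
size 0: {}; under {} F still reaches {E,K,R} ∋ E.
size 1: {K}; under {K} F still reaches {E,R} ∋ E.
F↔E cannot be blocked by any observed set — no back-door set.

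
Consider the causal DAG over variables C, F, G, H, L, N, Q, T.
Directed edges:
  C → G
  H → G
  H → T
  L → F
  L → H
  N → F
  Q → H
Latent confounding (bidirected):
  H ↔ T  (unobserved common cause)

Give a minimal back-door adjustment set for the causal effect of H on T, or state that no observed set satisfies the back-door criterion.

H→T: no observed back-door set.

desc(H)\{H}={G,T}; candidates ⊆ {C,F,L,N,Q}.
H↔T: latent back-door arc(s) into H.
size 0: {}; under {} H still reaches {F,L,Q,T} ∋ T.
size 1: {C}, {F}, {L} …(+2); under {C} H still reaches {F,L,Q,T} ∋ T.
size 2: {C,F}, {C,L}, {C,N} …(+7); under {C,F} H still reaches {L,N,Q,T} ∋ T.
H↔T cannot be blocked by any observed set — no back-door set.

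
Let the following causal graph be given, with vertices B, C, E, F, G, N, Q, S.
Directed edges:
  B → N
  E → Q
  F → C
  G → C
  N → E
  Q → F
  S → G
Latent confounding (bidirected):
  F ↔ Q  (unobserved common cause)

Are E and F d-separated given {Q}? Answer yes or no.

Bayes-Ball from E | {Q} reaches {B,C,F,N}.
F ∈ reach(E|{Q}) ⇒ E ⊥̸ F | {Q}.

No — E and F are d-connected given {Q}.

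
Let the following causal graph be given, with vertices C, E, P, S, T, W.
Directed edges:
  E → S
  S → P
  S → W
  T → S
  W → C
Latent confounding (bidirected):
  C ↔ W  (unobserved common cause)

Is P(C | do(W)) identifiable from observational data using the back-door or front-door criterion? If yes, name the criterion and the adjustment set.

P(C|do(W)): not identifiable (no BD/FD set).

desc(W)\{W}={C}; candidates ⊆ {E,P,S,T}.
W↔C: latent back-door arc(s) into W.
size 0: {}; under {} W still reaches {C,E,P,S,T} ∋ C.
size 1: {E}, {P}, {S} …(+1); under {E} W still reaches {C,P,S,T} ∋ C.
size 2: {E,P}, {E,S}, {E,T} …(+3); under {E,P} W still reaches {C,S,T} ∋ C.
W↔C cannot be blocked by any observed set — no back-door set.
No mediator lies on a directed W→…→C path.
Neither criterion identifies P(C|do(W)) in this graph.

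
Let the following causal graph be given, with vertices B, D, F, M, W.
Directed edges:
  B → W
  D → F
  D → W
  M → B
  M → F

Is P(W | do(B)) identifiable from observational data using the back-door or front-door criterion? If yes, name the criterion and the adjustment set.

P(W|do(B)): backdoor, adjust for ∅.

desc(B)\{B}={W}; candidates ⊆ {D,F,M}.
∅: B⊥W given ∅ in G with B→· removed — back-door holds.
P(W|do(B)) = P(W|B) — no adjustment needed.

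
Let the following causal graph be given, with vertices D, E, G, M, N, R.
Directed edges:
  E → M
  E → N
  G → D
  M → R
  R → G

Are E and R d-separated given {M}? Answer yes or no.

Bayes-Ball from E | {M} reaches {N}.
R ∉ reach(E|{M}) ⇒ E ⊥ R | {M}.

Yes — E ⊥ R | {M}.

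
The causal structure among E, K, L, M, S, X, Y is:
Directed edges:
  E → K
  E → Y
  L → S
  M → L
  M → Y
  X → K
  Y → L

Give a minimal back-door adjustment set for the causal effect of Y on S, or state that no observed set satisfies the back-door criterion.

desc(Y)\{Y}={L,S}; candidates ⊆ {E,K,M,X}.
size 0: {}; under {} Y still reaches {E,K,L,M,S} ∋ S.
{M}: Y⊥S given {M} in G with Y→· removed — back-door holds.

Y→S: minimal back-door set {M}.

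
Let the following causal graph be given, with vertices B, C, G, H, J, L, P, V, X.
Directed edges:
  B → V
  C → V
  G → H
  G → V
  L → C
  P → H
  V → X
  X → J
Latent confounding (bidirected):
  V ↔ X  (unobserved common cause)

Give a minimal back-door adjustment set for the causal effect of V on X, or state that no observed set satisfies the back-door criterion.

V→X: no observed back-door set.

desc(V)\{V}={J,X}; candidates ⊆ {B,C,G,H,L,P}.
V↔X: latent back-door arc(s) into V.
size 0: {}; under {} V still reaches {B,C,G,H,J,L,X} ∋ X.
size 1: {B}, {C}, {G} …(+3); under {B} V still reaches {C,G,H,J,L,X} ∋ X.
size 2: {B,C}, {B,G}, {B,H} …(+12); under {B,C} V still reaches {G,H,J,X} ∋ X.
V↔X cannot be blocked by any observed set — no back-door set.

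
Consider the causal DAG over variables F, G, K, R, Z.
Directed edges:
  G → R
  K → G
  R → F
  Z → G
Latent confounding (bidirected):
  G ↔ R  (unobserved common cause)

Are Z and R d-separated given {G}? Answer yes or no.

No — Z and R are d-connected given {G}.

Bayes-Ball from Z | {G} reaches {F,K,R}.
R ∈ reach(Z|{G}) ⇒ Z ⊥̸ R | {G}.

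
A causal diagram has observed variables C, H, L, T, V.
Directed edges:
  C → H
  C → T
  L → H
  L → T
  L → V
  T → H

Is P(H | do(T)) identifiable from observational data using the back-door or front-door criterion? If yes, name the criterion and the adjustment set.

desc(T)\{T}={H}; candidates ⊆ {C,L,V}.
size 0: {}; under {} T still reaches {C,H,L,V} ∋ H.
size 1: {C}, {L}, {V}; under {C} T still reaches {H,L,V} ∋ H.
{C,L}: T⊥H given {C,L} in G with T→· removed — back-door holds.
P(H|do(T)) = Σ_{C,L} P(H|T,C,L)·P(C,L).

P(H|do(T)): backdoor, adjust for {C, L}.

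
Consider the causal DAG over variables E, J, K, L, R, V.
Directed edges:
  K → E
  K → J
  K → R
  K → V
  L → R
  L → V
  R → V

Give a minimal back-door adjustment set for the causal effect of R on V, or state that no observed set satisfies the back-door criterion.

R→V: minimal back-door set {K, L}.

desc(R)\{R}={V}; candidates ⊆ {E,J,K,L}.
size 0: {}; under {} R still reaches {E,J,K,L,V} ∋ V.
size 1: {E}, {J}, {K} …(+1); under {E} R still reaches {J,K,L,V} ∋ V.
{K,L}: R⊥V given {K,L} in G with R→· removed — back-door holds.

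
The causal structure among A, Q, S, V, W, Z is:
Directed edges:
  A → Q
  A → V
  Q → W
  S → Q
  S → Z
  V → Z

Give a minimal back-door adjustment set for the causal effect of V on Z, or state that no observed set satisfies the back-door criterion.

V→Z: minimal back-door set ∅.

desc(V)\{V}={Z}; candidates ⊆ {A,Q,S,W}.
∅: V⊥Z given ∅ in G with V→· removed — back-door holds.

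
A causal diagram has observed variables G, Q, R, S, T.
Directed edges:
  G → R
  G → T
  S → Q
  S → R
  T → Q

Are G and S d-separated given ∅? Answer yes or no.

Yes — G ⊥ S | ∅.

Bayes-Ball from G | ∅ reaches {Q,R,T}.
S ∉ reach(G|∅) ⇒ G ⊥ S | ∅.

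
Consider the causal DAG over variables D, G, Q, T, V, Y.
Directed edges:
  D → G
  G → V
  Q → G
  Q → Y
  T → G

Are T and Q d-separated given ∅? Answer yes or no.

Bayes-Ball from T | ∅ reaches {G,V}.
Q ∉ reach(T|∅) ⇒ T ⊥ Q | ∅.

Yes — T ⊥ Q | ∅.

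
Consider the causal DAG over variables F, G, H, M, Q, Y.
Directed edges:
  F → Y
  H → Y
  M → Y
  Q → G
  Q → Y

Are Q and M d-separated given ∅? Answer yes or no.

Bayes-Ball from Q | ∅ reaches {G,Y}.
M ∉ reach(Q|∅) ⇒ Q ⊥ M | ∅.

Yes — Q ⊥ M | ∅.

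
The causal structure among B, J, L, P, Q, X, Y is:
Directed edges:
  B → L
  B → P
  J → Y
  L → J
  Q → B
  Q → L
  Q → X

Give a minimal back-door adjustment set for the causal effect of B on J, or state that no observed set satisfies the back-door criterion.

desc(B)\{B}={J,L,P,Y}; candidates ⊆ {Q,X}.
size 0: {}; under {} B still reaches {J,L,Q,X,Y} ∋ J.
{Q}: B⊥J given {Q} in G with B→· removed — back-door holds.

B→J: minimal back-door set {Q}.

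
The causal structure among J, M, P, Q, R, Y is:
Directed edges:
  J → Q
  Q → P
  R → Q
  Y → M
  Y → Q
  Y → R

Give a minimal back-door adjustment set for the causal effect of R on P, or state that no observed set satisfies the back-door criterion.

R→P: minimal back-door set {Y}.

desc(R)\{R}={P,Q}; candidates ⊆ {J,M,Y}.
size 0: {}; under {} R still reaches {M,P,Q,Y} ∋ P.
{Y}: R⊥P given {Y} in G with R→· removed — back-door holds.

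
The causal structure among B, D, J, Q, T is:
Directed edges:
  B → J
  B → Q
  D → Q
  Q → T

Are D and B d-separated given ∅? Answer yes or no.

Bayes-Ball from D | ∅ reaches {Q,T}.
B ∉ reach(D|∅) ⇒ D ⊥ B | ∅.

Yes — D ⊥ B | ∅.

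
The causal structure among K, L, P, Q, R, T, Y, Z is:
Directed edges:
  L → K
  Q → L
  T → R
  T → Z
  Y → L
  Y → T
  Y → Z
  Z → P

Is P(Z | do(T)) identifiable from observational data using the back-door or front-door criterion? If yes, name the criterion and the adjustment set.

desc(T)\{T}={P,R,Z}; candidates ⊆ {K,L,Q,Y}.
size 0: {}; under {} T still reaches {K,L,P,Y,Z} ∋ Z.
{Y}: T⊥Z given {Y} in G with T→· removed — back-door holds.
P(Z|do(T)) = Σ_{Y} P(Z|T,Y)·P(Y).

P(Z|do(T)): backdoor, adjust for {Y}.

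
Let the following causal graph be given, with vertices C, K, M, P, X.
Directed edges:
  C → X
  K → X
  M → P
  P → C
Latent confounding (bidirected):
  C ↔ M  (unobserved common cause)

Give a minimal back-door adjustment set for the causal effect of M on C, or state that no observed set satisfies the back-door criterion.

desc(M)\{M}={C,P,X}; candidates ⊆ {K}.
M↔C: latent back-door arc(s) into M.
size 0: {}; under {} M still reaches {C,X} ∋ C.
size 1: {K}; under {K} M still reaches {C,X} ∋ C.
M↔C cannot be blocked by any observed set — no back-door set.

M→C: no observed back-door set.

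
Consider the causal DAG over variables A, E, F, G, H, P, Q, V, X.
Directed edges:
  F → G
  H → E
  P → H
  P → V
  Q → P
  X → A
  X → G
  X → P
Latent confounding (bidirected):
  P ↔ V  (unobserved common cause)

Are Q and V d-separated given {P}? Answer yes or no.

No — Q and V are d-connected given {P}.

Bayes-Ball from Q | {P} reaches {A,G,V,X}.
V ∈ reach(Q|{P}) ⇒ Q ⊥̸ V | {P}.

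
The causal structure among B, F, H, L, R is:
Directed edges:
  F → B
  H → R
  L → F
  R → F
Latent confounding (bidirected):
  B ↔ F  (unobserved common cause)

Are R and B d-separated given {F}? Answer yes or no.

No — R and B are d-connected given {F}.

Bayes-Ball from R | {F} reaches {B,H,L}.
B ∈ reach(R|{F}) ⇒ R ⊥̸ B | {F}.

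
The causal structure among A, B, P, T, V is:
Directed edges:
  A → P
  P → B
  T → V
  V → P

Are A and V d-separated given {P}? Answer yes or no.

No — A and V are d-connected given {P}.

Bayes-Ball from A | {P} reaches {T,V}.
V ∈ reach(A|{P}) ⇒ A ⊥̸ V | {P}.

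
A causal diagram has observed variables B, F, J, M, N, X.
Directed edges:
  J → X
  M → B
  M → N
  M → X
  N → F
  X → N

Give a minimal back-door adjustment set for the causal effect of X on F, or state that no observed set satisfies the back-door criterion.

desc(X)\{X}={F,N}; candidates ⊆ {B,J,M}.
size 0: {}; under {} X still reaches {B,F,J,M,N} ∋ F.
{M}: X⊥F given {M} in G with X→· removed — back-door holds.

X→F: minimal back-door set {M}.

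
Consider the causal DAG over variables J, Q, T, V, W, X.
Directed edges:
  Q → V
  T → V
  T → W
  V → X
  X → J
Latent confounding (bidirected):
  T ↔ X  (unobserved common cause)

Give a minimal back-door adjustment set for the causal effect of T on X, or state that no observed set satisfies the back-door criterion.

desc(T)\{T}={J,V,W,X}; candidates ⊆ {Q}.
T↔X: latent back-door arc(s) into T.
size 0: {}; under {} T still reaches {J,X} ∋ X.
size 1: {Q}; under {Q} T still reaches {J,X} ∋ X.
T↔X cannot be blocked by any observed set — no back-door set.

T→X: no observed back-door set.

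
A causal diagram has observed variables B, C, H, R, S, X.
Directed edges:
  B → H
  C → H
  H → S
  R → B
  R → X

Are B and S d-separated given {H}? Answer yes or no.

Bayes-Ball from B | {H} reaches {C,R,X}.
S ∉ reach(B|{H}) ⇒ B ⊥ S | {H}.

Yes — B ⊥ S | {H}.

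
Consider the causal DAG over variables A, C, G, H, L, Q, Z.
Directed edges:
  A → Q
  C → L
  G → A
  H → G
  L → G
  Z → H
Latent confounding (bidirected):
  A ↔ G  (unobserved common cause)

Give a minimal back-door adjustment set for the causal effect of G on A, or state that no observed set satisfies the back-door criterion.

G→A: no observed back-door set.

desc(G)\{G}={A,Q}; candidates ⊆ {C,H,L,Z}.
G↔A: latent back-door arc(s) into G.
size 0: {}; under {} G still reaches {A,C,H,L,Q,Z} ∋ A.
size 1: {C}, {H}, {L} …(+1); under {C} G still reaches {A,H,L,Q,Z} ∋ A.
size 2: {C,H}, {C,L}, {C,Z} …(+3); under {C,H} G still reaches {A,L,Q} ∋ A.
G↔A cannot be blocked by any observed set — no back-door set.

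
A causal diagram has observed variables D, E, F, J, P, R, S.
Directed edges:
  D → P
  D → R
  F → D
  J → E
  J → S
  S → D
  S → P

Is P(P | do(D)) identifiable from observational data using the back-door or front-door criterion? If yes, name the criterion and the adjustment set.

P(P|do(D)): backdoor, adjust for {S}.

desc(D)\{D}={P,R}; candidates ⊆ {E,F,J,S}.
size 0: {}; under {} D still reaches {E,F,J,P,S} ∋ P.
{S}: D⊥P given {S} in G with D→· removed — back-door holds.
P(P|do(D)) = Σ_{S} P(P|D,S)·P(S).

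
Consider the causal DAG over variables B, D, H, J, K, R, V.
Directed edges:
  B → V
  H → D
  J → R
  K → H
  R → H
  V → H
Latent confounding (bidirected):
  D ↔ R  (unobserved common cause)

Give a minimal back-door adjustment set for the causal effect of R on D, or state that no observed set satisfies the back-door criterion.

R→D: no observed back-door set.

desc(R)\{R}={D,H}; candidates ⊆ {B,J,K,V}.
R↔D: latent back-door arc(s) into R.
size 0: {}; under {} R still reaches {D,J} ∋ D.
size 1: {B}, {J}, {K} …(+1); under {B} R still reaches {D,J} ∋ D.
size 2: {B,J}, {B,K}, {B,V} …(+3); under {B,J} R still reaches {D} ∋ D.
R↔D cannot be blocked by any observed set — no back-door set.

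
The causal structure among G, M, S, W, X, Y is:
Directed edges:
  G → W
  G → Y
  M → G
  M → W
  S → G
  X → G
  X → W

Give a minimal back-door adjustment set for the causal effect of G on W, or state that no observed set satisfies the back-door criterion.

G→W: minimal back-door set {M, X}.

desc(G)\{G}={W,Y}; candidates ⊆ {M,S,X}.
size 0: {}; under {} G still reaches {M,S,W,X} ∋ W.
size 1: {M}, {S}, {X}; under {M} G still reaches {S,W,X} ∋ W.
{M,X}: G⊥W given {M,X} in G with G→· removed — back-door holds.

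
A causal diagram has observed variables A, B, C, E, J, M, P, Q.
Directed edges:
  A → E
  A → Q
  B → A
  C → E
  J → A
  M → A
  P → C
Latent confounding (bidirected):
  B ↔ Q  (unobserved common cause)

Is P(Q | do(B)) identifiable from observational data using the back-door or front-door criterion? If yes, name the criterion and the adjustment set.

desc(B)\{B}={A,E,Q}; candidates ⊆ {C,J,M,P}.
B↔Q: latent back-door arc(s) into B.
size 0: {}; under {} B still reaches {Q} ∋ Q.
size 1: {C}, {J}, {M} …(+1); under {C} B still reaches {Q} ∋ Q.
size 2: {C,J}, {C,M}, {C,P} …(+3); under {C,J} B still reaches {Q} ∋ Q.
B↔Q cannot be blocked by any observed set — no back-door set.
{A}: (i) intercepts every directed B→Q path; (ii) no back-door B→{A}; (iii) {B} blocks every back-door {A}→Q. Front-door holds.
P(Q|do(B)) = Σ_{A} P(A|B) Σ_{B'} P(Q|A,B')P(B').

P(Q|do(B)): frontdoor, adjust for {A}.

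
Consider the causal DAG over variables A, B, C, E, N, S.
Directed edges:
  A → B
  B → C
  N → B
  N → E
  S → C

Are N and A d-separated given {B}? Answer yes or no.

Bayes-Ball from N | {B} reaches {A,E}.
A ∈ reach(N|{B}) ⇒ N ⊥̸ A | {B}.

No — N and A are d-connected given {B}.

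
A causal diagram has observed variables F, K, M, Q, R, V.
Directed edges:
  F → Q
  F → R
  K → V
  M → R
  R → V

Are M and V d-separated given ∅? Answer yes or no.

Bayes-Ball from M | ∅ reaches {R,V}.
V ∈ reach(M|∅) ⇒ M ⊥̸ V | ∅.

No — M and V are d-connected given ∅.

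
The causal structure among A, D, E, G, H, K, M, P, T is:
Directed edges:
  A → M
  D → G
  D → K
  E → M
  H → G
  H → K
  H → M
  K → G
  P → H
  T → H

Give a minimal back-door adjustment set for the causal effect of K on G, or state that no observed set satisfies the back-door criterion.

desc(K)\{K}={G}; candidates ⊆ {A,D,E,H,M,P,T}.
size 0: {}; under {} K still reaches {D,G,H,M,P,T} ∋ G.
size 1: {A}, {D}, {E} …(+4); under {A} K still reaches {D,G,H,M,P,T} ∋ G.
{D,H}: K⊥G given {D,H} in G with K→· removed — back-door holds.

K→G: minimal back-door set {D, H}.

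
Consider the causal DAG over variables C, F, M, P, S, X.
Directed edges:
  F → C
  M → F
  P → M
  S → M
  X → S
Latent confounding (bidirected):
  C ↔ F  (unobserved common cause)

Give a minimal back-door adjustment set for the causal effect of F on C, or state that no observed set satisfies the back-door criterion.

desc(F)\{F}={C}; candidates ⊆ {M,P,S,X}.
F↔C: latent back-door arc(s) into F.
size 0: {}; under {} F still reaches {C,M,P,S,X} ∋ C.
size 1: {M}, {P}, {S} …(+1); under {M} F still reaches {C} ∋ C.
size 2: {M,P}, {M,S}, {M,X} …(+3); under {M,P} F still reaches {C} ∋ C.
F↔C cannot be blocked by any observed set — no back-door set.

F→C: no observed back-door set.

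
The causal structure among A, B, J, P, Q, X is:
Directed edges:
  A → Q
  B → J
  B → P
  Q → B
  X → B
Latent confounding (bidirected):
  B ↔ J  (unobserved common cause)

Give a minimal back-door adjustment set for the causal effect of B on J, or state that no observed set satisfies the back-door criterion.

desc(B)\{B}={J,P}; candidates ⊆ {A,Q,X}.
B↔J: latent back-door arc(s) into B.
size 0: {}; under {} B still reaches {A,J,Q,X} ∋ J.
size 1: {A}, {Q}, {X}; under {A} B still reaches {J,Q,X} ∋ J.
size 2: {A,Q}, {A,X}, {Q,X}; under {A,Q} B still reaches {J,X} ∋ J.
B↔J cannot be blocked by any observed set — no back-door set.

B→J: no observed back-door set.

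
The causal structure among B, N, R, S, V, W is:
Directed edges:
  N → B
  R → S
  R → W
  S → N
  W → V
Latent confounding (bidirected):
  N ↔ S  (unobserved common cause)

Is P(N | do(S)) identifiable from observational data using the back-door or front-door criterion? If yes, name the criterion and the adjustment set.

P(N|do(S)): not identifiable (no BD/FD set).

desc(S)\{S}={B,N}; candidates ⊆ {R,V,W}.
S↔N: latent back-door arc(s) into S.
size 0: {}; under {} S still reaches {B,N,R,V,W} ∋ N.
size 1: {R}, {V}, {W}; under {R} S still reaches {B,N} ∋ N.
size 2: {R,V}, {R,W}, {V,W}; under {R,V} S still reaches {B,N} ∋ N.
S↔N cannot be blocked by any observed set — no back-door set.
No mediator lies on a directed S→…→N path.
Neither criterion identifies P(N|do(S)) in this graph.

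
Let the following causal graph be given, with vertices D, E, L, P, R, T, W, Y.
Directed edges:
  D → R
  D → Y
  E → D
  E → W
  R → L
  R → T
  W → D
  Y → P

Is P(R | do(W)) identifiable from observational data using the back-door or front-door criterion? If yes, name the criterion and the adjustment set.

desc(W)\{W}={D,L,P,R,T,Y}; candidates ⊆ {E}.
size 0: {}; under {} W still reaches {D,E,L,P,R,T,Y} ∋ R.
{E}: W⊥R given {E} in G with W→· removed — back-door holds.
P(R|do(W)) = Σ_{E} P(R|W,E)·P(E).

P(R|do(W)): backdoor, adjust for {E}.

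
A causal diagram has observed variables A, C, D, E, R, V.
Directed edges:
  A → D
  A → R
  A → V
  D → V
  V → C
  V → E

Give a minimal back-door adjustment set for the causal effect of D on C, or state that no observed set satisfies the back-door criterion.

desc(D)\{D}={C,E,V}; candidates ⊆ {A,R}.
size 0: {}; under {} D still reaches {A,C,E,R,V} ∋ C.
{A}: D⊥C given {A} in G with D→· removed — back-door holds.

D→C: minimal back-door set {A}.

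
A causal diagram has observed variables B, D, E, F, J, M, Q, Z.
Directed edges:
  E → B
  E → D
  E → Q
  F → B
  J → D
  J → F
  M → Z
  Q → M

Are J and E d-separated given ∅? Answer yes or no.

Yes — J ⊥ E | ∅.

Bayes-Ball from J | ∅ reaches {B,D,F}.
E ∉ reach(J|∅) ⇒ J ⊥ E | ∅.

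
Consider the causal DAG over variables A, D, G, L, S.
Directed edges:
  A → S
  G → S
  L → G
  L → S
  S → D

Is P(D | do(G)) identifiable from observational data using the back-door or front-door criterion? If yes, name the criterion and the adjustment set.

desc(G)\{G}={D,S}; candidates ⊆ {A,L}.
size 0: {}; under {} G still reaches {D,L,S} ∋ D.
{L}: G⊥D given {L} in G with G→· removed — back-door holds.
P(D|do(G)) = Σ_{L} P(D|G,L)·P(L).

P(D|do(G)): backdoor, adjust for {L}.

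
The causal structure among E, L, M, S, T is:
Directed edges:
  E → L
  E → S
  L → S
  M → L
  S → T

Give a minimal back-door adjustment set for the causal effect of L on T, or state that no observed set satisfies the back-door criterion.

L→T: minimal back-door set {E}.

desc(L)\{L}={S,T}; candidates ⊆ {E,M}.
size 0: {}; under {} L still reaches {E,M,S,T} ∋ T.
{E}: L⊥T given {E} in G with L→· removed — back-door holds.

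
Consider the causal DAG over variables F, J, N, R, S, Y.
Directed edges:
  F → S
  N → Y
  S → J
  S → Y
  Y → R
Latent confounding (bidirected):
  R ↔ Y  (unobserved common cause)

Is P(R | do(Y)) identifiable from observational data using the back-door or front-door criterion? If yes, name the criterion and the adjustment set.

desc(Y)\{Y}={R}; candidates ⊆ {F,J,N,S}.
Y↔R: latent back-door arc(s) into Y.
size 0: {}; under {} Y still reaches {F,J,N,R,S} ∋ R.
size 1: {F}, {J}, {N} …(+1); under {F} Y still reaches {J,N,R,S} ∋ R.
size 2: {F,J}, {F,N}, {F,S} …(+3); under {F,J} Y still reaches {N,R,S} ∋ R.
Y↔R cannot be blocked by any observed set — no back-door set.
No mediator lies on a directed Y→…→R path.
Neither criterion identifies P(R|do(Y)) in this graph.

P(R|do(Y)): not identifiable (no BD/FD set).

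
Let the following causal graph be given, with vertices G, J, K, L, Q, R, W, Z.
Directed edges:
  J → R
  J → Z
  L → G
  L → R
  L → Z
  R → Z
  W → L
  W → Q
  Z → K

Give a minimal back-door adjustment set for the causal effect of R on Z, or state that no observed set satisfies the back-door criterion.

R→Z: minimal back-door set {J, L}.

desc(R)\{R}={K,Z}; candidates ⊆ {G,J,L,Q,W}.
size 0: {}; under {} R still reaches {G,J,K,L,Q,W,Z} ∋ Z.
size 1: {G}, {J}, {L} …(+2); under {G} R still reaches {J,K,L,Q,W,Z} ∋ Z.
{J,L}: R⊥Z given {J,L} in G with R→· removed — back-door holds.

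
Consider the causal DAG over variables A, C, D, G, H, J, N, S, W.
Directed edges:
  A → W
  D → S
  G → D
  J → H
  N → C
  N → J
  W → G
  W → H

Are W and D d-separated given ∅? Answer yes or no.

No — W and D are d-connected given ∅.

Bayes-Ball from W | ∅ reaches {A,D,G,H,S}.
D ∈ reach(W|∅) ⇒ W ⊥̸ D | ∅.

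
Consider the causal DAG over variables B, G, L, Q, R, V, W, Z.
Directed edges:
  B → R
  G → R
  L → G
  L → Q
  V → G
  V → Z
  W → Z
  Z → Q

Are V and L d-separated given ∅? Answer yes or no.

Yes — V ⊥ L | ∅.

Bayes-Ball from V | ∅ reaches {G,Q,R,Z}.
L ∉ reach(V|∅) ⇒ V ⊥ L | ∅.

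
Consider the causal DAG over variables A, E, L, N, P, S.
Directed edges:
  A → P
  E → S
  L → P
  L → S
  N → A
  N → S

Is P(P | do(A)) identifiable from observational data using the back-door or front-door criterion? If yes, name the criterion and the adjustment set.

desc(A)\{A}={P}; candidates ⊆ {E,L,N,S}.
∅: A⊥P given ∅ in G with A→· removed — back-door holds.
P(P|do(A)) = P(P|A) — no adjustment needed.

P(P|do(A)): backdoor, adjust for ∅.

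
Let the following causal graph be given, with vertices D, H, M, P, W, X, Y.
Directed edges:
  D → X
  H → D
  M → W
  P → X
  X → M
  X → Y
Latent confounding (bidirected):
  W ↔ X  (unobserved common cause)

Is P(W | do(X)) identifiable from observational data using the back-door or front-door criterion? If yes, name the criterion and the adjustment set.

desc(X)\{X}={M,W,Y}; candidates ⊆ {D,H,P}.
X↔W: latent back-door arc(s) into X.
size 0: {}; under {} X still reaches {D,H,P,W} ∋ W.
size 1: {D}, {H}, {P}; under {D} X still reaches {P,W} ∋ W.
size 2: {D,H}, {D,P}, {H,P}; under {D,H} X still reaches {P,W} ∋ W.
X↔W cannot be blocked by any observed set — no back-door set.
{M}: (i) intercepts every directed X→W path; (ii) no back-door X→{M}; (iii) {X} blocks every back-door {M}→W. Front-door holds.
P(W|do(X)) = Σ_{M} P(M|X) Σ_{X'} P(W|M,X')P(X').

P(W|do(X)): frontdoor, adjust for {M}.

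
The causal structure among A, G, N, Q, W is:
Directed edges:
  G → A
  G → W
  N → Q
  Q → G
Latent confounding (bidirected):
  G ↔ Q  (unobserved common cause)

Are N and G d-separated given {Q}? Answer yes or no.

No — N and G are d-connected given {Q}.

Bayes-Ball from N | {Q} reaches {A,G,W}.
G ∈ reach(N|{Q}) ⇒ N ⊥̸ G | {Q}.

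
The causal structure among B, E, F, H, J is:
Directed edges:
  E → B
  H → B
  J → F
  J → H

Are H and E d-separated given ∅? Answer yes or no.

Bayes-Ball from H | ∅ reaches {B,F,J}.
E ∉ reach(H|∅) ⇒ H ⊥ E | ∅.

Yes — H ⊥ E | ∅.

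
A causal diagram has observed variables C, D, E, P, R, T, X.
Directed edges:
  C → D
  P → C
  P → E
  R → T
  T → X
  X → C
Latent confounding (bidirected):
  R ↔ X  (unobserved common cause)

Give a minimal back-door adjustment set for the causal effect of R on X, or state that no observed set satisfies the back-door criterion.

R→X: no observed back-door set.

desc(R)\{R}={C,D,T,X}; candidates ⊆ {E,P}.
R↔X: latent back-door arc(s) into R.
size 0: {}; under {} R still reaches {C,D,X} ∋ X.
size 1: {E}, {P}; under {E} R still reaches {C,D,X} ∋ X.
size 2: {E,P}; under {E,P} R still reaches {C,D,X} ∋ X.
R↔X cannot be blocked by any observed set — no back-door set.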